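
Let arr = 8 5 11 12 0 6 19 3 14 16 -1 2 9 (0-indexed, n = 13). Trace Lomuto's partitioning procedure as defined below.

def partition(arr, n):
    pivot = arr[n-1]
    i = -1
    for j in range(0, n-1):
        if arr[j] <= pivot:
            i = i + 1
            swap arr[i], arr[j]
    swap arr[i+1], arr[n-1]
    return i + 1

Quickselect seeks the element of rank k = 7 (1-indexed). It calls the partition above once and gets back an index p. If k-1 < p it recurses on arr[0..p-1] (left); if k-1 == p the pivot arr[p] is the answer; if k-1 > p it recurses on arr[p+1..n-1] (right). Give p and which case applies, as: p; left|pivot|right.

pivot=9, i=-1
j=0: 8≤9, i=0, swap(0,0) ⇒ 8 5 11 12 0 6 19 3 14 16 -1 2 9
j=1: 5≤9, i=1, swap(1,1) ⇒ 8 5 11 12 0 6 19 3 14 16 -1 2 9
j=2: 11>9, skip
j=3: 12>9, skip
j=4: 0≤9, i=2, swap(2,4) ⇒ 8 5 0 12 11 6 19 3 14 16 -1 2 9
j=5: 6≤9, i=3, swap(3,5) ⇒ 8 5 0 6 11 12 19 3 14 16 -1 2 9
j=6: 19>9, skip
j=7: 3≤9, i=4, swap(4,7) ⇒ 8 5 0 6 3 12 19 11 14 16 -1 2 9
j=8: 14>9, skip
j=9: 16>9, skip
j=10: -1≤9, i=5, swap(5,10) ⇒ 8 5 0 6 3 -1 19 11 14 16 12 2 9
j=11: 2≤9, i=6, swap(6,11) ⇒ 8 5 0 6 3 -1 2 11 14 16 12 19 9
swap(7,12) ⇒ 8 5 0 6 3 -1 2 9 14 16 12 19 11; return 7
p = 7; k-1 = 6 < 7 ⇒ left

7; left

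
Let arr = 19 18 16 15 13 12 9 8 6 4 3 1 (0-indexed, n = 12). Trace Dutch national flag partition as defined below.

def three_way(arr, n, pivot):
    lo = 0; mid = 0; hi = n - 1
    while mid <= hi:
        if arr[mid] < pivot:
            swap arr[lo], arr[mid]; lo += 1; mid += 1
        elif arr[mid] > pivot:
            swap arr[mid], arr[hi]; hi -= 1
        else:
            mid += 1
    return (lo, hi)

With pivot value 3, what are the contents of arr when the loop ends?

pivot = 3; lo=0, mid=0, hi=11
arr[mid]=19>3: swap arr[0],arr[11]; hi=10 → 1 18 16 15 13 12 9 8 6 4 3 19
arr[mid]=1<3: swap arr[0],arr[0]; lo=1,mid=1 → 1 18 16 15 13 12 9 8 6 4 3 19
arr[mid]=18>3: swap arr[1],arr[10]; hi=9 → 1 3 16 15 13 12 9 8 6 4 18 19
arr[mid]=3=3: mid=2
arr[mid]=16>3: swap arr[2],arr[9]; hi=8 → 1 3 4 15 13 12 9 8 6 16 18 19
arr[mid]=4>3: swap arr[2],arr[8]; hi=7 → 1 3 6 15 13 12 9 8 4 16 18 19
arr[mid]=6>3: swap arr[2],arr[7]; hi=6 → 1 3 8 15 13 12 9 6 4 16 18 19
arr[mid]=8>3: swap arr[2],arr[6]; hi=5 → 1 3 9 15 13 12 8 6 4 16 18 19
arr[mid]=9>3: swap arr[2],arr[5]; hi=4 → 1 3 12 15 13 9 8 6 4 16 18 19
arr[mid]=12>3: swap arr[2],arr[4]; hi=3 → 1 3 13 15 12 9 8 6 4 16 18 19
arr[mid]=13>3: swap arr[2],arr[3]; hi=2 → 1 3 15 13 12 9 8 6 4 16 18 19
arr[mid]=15>3: swap arr[2],arr[2]; hi=1 → 1 3 15 13 12 9 8 6 4 16 18 19
end: lo=1, hi=1; arr = 1 3 15 13 12 9 8 6 4 16 18 19

1 3 15 13 12 9 8 6 4 16 18 19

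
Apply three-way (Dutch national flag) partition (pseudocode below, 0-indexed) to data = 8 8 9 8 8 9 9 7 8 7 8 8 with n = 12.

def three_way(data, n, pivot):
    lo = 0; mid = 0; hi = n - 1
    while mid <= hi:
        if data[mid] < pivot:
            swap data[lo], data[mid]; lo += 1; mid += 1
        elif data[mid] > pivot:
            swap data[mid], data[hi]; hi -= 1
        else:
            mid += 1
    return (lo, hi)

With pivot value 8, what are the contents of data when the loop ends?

7 7 8 8 8 8 8 8 8 9 9 9

lo=0 mid=0 hi=11
8=8: mid=1
8=8: mid=2
9>8: swap(2,11), hi=10 ⇒ 8 8 8 8 8 9 9 7 8 7 8 9
8=8: mid=3
8=8: mid=4
8=8: mid=5
9>8: swap(5,10), hi=9 ⇒ 8 8 8 8 8 8 9 7 8 7 9 9
8=8: mid=6
9>8: swap(6,9), hi=8 ⇒ 8 8 8 8 8 8 7 7 8 9 9 9
7<8: swap(0,6), lo=1 mid=7 ⇒ 7 8 8 8 8 8 8 7 8 9 9 9
7<8: swap(1,7), lo=2 mid=8 ⇒ 7 7 8 8 8 8 8 8 8 9 9 9
8=8: mid=9
done. lo=2 hi=8; data=7 7 8 8 8 8 8 8 8 9 9 9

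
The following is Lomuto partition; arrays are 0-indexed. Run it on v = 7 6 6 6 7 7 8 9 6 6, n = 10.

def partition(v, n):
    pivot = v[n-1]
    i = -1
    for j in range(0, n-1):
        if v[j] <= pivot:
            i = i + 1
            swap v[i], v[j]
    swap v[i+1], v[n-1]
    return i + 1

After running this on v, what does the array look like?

6 6 6 6 6 7 8 9 7 7

pivot=6, i=-1
j=0: 7>6, skip
j=1: 6≤6, i=0, swap(0,1) ⇒ 6 7 6 6 7 7 8 9 6 6
j=2: 6≤6, i=1, swap(1,2) ⇒ 6 6 7 6 7 7 8 9 6 6
j=3: 6≤6, i=2, swap(2,3) ⇒ 6 6 6 7 7 7 8 9 6 6
j=4: 7>6, skip
j=5: 7>6, skip
j=6: 8>6, skip
j=7: 9>6, skip
j=8: 6≤6, i=3, swap(3,8) ⇒ 6 6 6 6 7 7 8 9 7 6
swap(4,9) ⇒ 6 6 6 6 6 7 8 9 7 7; return 4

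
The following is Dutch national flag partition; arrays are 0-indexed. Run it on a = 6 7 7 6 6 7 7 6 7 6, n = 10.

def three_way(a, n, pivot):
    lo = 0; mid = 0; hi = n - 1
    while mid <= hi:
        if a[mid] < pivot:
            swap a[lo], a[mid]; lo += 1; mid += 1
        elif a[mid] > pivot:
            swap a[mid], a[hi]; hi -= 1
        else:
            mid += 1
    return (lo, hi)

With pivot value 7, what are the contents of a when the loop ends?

6 6 6 6 6 7 7 7 7 7

lo=0 mid=0 hi=9
6<7: swap(0,0), lo=1 mid=1 ⇒ 6 7 7 6 6 7 7 6 7 6
7=7: mid=2
7=7: mid=3
6<7: swap(1,3), lo=2 mid=4 ⇒ 6 6 7 7 6 7 7 6 7 6
6<7: swap(2,4), lo=3 mid=5 ⇒ 6 6 6 7 7 7 7 6 7 6
7=7: mid=6
7=7: mid=7
6<7: swap(3,7), lo=4 mid=8 ⇒ 6 6 6 6 7 7 7 7 7 6
7=7: mid=9
6<7: swap(4,9), lo=5 mid=10 ⇒ 6 6 6 6 6 7 7 7 7 7
done. lo=5 hi=9; a=6 6 6 6 6 7 7 7 7 7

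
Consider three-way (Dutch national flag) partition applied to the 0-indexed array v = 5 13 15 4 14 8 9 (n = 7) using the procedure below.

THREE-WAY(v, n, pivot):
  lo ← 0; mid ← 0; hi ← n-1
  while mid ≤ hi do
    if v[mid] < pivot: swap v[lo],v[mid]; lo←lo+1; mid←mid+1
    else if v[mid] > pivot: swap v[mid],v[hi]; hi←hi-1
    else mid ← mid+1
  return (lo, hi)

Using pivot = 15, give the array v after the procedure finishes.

5 13 4 14 8 9 15

pivot = 15; lo=0, mid=0, hi=6
v[mid]=5<15: swap v[0],v[0]; lo=1,mid=1 → 5 13 15 4 14 8 9
v[mid]=13<15: swap v[1],v[1]; lo=2,mid=2 → 5 13 15 4 14 8 9
v[mid]=15=15: mid=3
v[mid]=4<15: swap v[2],v[3]; lo=3,mid=4 → 5 13 4 15 14 8 9
v[mid]=14<15: swap v[3],v[4]; lo=4,mid=5 → 5 13 4 14 15 8 9
v[mid]=8<15: swap v[4],v[5]; lo=5,mid=6 → 5 13 4 14 8 15 9
v[mid]=9<15: swap v[5],v[6]; lo=6,mid=7 → 5 13 4 14 8 9 15
end: lo=6, hi=6; v = 5 13 4 14 8 9 15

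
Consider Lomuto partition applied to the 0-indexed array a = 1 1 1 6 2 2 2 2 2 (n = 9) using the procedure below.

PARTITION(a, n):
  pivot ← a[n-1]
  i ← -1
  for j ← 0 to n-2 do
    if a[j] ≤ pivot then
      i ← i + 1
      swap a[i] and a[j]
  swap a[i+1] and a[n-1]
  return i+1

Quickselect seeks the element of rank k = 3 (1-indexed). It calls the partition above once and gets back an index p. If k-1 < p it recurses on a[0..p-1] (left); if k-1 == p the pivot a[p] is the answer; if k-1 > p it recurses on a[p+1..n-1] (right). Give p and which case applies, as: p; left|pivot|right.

7; left

pivot = a[8] = 2; i = -1
j=0: a[0]=1 ≤ 2 → i=0, swap a[0],a[0] (no change) → 1 1 1 6 2 2 2 2 2
j=1: a[1]=1 ≤ 2 → i=1, swap a[1],a[1] (no change) → 1 1 1 6 2 2 2 2 2
j=2: a[2]=1 ≤ 2 → i=2, swap a[2],a[2] (no change) → 1 1 1 6 2 2 2 2 2
j=3: a[3]=6 > 2 → no swap
j=4: a[4]=2 ≤ 2 → i=3, swap a[3],a[4] → 1 1 1 2 6 2 2 2 2
j=5: a[5]=2 ≤ 2 → i=4, swap a[4],a[5] → 1 1 1 2 2 6 2 2 2
j=6: a[6]=2 ≤ 2 → i=5, swap a[5],a[6] → 1 1 1 2 2 2 6 2 2
j=7: a[7]=2 ≤ 2 → i=6, swap a[6],a[7] → 1 1 1 2 2 2 2 6 2
final swap a[7],a[8] → 1 1 1 2 2 2 2 2 6; return 7
p = 7; k-1 = 2 < 7 ⇒ left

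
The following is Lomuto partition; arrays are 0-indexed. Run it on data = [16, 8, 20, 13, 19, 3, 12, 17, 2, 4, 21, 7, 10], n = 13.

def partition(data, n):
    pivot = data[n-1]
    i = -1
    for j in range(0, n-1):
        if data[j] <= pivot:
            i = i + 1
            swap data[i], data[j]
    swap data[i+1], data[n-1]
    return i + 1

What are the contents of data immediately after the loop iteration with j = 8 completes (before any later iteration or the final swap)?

[8, 3, 2, 13, 19, 16, 12, 17, 20, 4, 21, 7, 10]

pivot = data[12] = 10; i = -1
j=0: data[0]=16 > 10 → no swap
j=1: data[1]=8 ≤ 10 → i=0, swap data[0],data[1] → [8, 16, 20, 13, 19, 3, 12, 17, 2, 4, 21, 7, 10]
j=2: data[2]=20 > 10 → no swap
j=3: data[3]=13 > 10 → no swap
j=4: data[4]=19 > 10 → no swap
j=5: data[5]=3 ≤ 10 → i=1, swap data[1],data[5] → [8, 3, 20, 13, 19, 16, 12, 17, 2, 4, 21, 7, 10]
j=6: data[6]=12 > 10 → no swap
j=7: data[7]=17 > 10 → no swap
j=8: data[8]=2 ≤ 10 → i=2, swap data[2],data[8] → [8, 3, 2, 13, 19, 16, 12, 17, 20, 4, 21, 7, 10]
(after j=8) data = [8, 3, 2, 13, 19, 16, 12, 17, 20, 4, 21, 7, 10]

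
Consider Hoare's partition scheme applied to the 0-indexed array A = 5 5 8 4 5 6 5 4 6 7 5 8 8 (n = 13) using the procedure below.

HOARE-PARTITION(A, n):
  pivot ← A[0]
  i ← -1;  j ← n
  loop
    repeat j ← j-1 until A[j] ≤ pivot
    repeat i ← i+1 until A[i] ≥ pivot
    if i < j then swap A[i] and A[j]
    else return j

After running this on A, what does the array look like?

5 4 5 4 5 6 8 5 6 7 5 8 8

pivot = A[0] = 5; i = -1, j = 13
j→10 (A[10]=5≤5), i→0 (A[0]=5≥5); i<j, swap → 5 5 8 4 5 6 5 4 6 7 5 8 8
j→7 (A[7]=4≤5), i→1 (A[1]=5≥5); i<j, swap → 5 4 8 4 5 6 5 5 6 7 5 8 8
j→6 (A[6]=5≤5), i→2 (A[2]=8≥5); i<j, swap → 5 4 5 4 5 6 8 5 6 7 5 8 8
j→4, i→4; i≥j, return j=4. A = 5 4 5 4 5 6 8 5 6 7 5 8 8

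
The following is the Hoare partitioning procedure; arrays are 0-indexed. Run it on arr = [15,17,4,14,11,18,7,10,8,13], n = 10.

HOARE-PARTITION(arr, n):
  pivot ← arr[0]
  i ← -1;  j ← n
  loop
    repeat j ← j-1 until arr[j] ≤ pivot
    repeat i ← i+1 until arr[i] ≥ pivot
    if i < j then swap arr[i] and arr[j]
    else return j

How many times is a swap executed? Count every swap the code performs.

3

pivot=15
j stops at 9 (13), i stops at 0 (15); swap ⇒ [13,17,4,14,11,18,7,10,8,15]
j stops at 8 (8), i stops at 1 (17); swap ⇒ [13,8,4,14,11,18,7,10,17,15]
j stops at 7 (10), i stops at 5 (18); swap ⇒ [13,8,4,14,11,10,7,18,17,15]
j stops at 6, i stops at 7; i≥j ⇒ return 6. arr=[13,8,4,14,11,10,7,18,17,15]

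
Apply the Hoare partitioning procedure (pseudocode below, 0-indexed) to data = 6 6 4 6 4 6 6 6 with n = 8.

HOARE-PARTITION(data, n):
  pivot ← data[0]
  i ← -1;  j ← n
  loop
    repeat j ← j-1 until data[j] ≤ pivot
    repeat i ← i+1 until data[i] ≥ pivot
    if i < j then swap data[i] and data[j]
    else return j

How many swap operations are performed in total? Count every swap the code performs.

3

pivot=6
j stops at 7 (6), i stops at 0 (6); swap ⇒ 6 6 4 6 4 6 6 6
j stops at 6 (6), i stops at 1 (6); swap ⇒ 6 6 4 6 4 6 6 6
j stops at 5 (6), i stops at 3 (6); swap ⇒ 6 6 4 6 4 6 6 6
j stops at 4, i stops at 5; i≥j ⇒ return 4. data=6 6 4 6 4 6 6 6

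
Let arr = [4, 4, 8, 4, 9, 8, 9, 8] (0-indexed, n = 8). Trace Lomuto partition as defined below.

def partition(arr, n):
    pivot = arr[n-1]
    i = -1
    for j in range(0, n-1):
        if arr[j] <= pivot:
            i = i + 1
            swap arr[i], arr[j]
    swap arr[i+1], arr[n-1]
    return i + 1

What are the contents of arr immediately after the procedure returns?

[4, 4, 8, 4, 8, 8, 9, 9]

pivot = arr[7] = 8; i = -1
j=0: arr[0]=4 ≤ 8 → i=0, swap arr[0],arr[0] (no change) → [4, 4, 8, 4, 9, 8, 9, 8]
j=1: arr[1]=4 ≤ 8 → i=1, swap arr[1],arr[1] (no change) → [4, 4, 8, 4, 9, 8, 9, 8]
j=2: arr[2]=8 ≤ 8 → i=2, swap arr[2],arr[2] (no change) → [4, 4, 8, 4, 9, 8, 9, 8]
j=3: arr[3]=4 ≤ 8 → i=3, swap arr[3],arr[3] (no change) → [4, 4, 8, 4, 9, 8, 9, 8]
j=4: arr[4]=9 > 8 → no swap
j=5: arr[5]=8 ≤ 8 → i=4, swap arr[4],arr[5] → [4, 4, 8, 4, 8, 9, 9, 8]
j=6: arr[6]=9 > 8 → no swap
final swap arr[5],arr[7] → [4, 4, 8, 4, 8, 8, 9, 9]; return 5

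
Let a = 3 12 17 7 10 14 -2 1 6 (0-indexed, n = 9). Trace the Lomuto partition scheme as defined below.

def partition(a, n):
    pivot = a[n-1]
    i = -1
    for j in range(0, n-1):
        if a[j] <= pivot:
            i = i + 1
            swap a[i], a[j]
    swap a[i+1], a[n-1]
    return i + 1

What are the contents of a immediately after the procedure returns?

pivot=6, i=-1
j=0: 3≤6, i=0, swap(0,0) ⇒ 3 12 17 7 10 14 -2 1 6
j=1: 12>6, skip
j=2: 17>6, skip
j=3: 7>6, skip
j=4: 10>6, skip
j=5: 14>6, skip
j=6: -2≤6, i=1, swap(1,6) ⇒ 3 -2 17 7 10 14 12 1 6
j=7: 1≤6, i=2, swap(2,7) ⇒ 3 -2 1 7 10 14 12 17 6
swap(3,8) ⇒ 3 -2 1 6 10 14 12 17 7; return 3

3 -2 1 6 10 14 12 17 7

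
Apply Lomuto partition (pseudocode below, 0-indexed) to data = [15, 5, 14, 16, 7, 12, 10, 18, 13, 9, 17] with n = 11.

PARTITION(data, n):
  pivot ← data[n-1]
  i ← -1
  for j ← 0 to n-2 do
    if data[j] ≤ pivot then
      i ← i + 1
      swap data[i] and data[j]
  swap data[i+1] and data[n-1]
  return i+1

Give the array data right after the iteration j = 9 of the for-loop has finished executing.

[15, 5, 14, 16, 7, 12, 10, 13, 9, 18, 17]

pivot = data[10] = 17; i = -1
j=0: data[0]=15 ≤ 17 → i=0, swap data[0],data[0] (no change) → [15, 5, 14, 16, 7, 12, 10, 18, 13, 9, 17]
j=1: data[1]=5 ≤ 17 → i=1, swap data[1],data[1] (no change) → [15, 5, 14, 16, 7, 12, 10, 18, 13, 9, 17]
j=2: data[2]=14 ≤ 17 → i=2, swap data[2],data[2] (no change) → [15, 5, 14, 16, 7, 12, 10, 18, 13, 9, 17]
j=3: data[3]=16 ≤ 17 → i=3, swap data[3],data[3] (no change) → [15, 5, 14, 16, 7, 12, 10, 18, 13, 9, 17]
j=4: data[4]=7 ≤ 17 → i=4, swap data[4],data[4] (no change) → [15, 5, 14, 16, 7, 12, 10, 18, 13, 9, 17]
j=5: data[5]=12 ≤ 17 → i=5, swap data[5],data[5] (no change) → [15, 5, 14, 16, 7, 12, 10, 18, 13, 9, 17]
j=6: data[6]=10 ≤ 17 → i=6, swap data[6],data[6] (no change) → [15, 5, 14, 16, 7, 12, 10, 18, 13, 9, 17]
j=7: data[7]=18 > 17 → no swap
j=8: data[8]=13 ≤ 17 → i=7, swap data[7],data[8] → [15, 5, 14, 16, 7, 12, 10, 13, 18, 9, 17]
j=9: data[9]=9 ≤ 17 → i=8, swap data[8],data[9] → [15, 5, 14, 16, 7, 12, 10, 13, 9, 18, 17]
(after j=9) data = [15, 5, 14, 16, 7, 12, 10, 13, 9, 18, 17]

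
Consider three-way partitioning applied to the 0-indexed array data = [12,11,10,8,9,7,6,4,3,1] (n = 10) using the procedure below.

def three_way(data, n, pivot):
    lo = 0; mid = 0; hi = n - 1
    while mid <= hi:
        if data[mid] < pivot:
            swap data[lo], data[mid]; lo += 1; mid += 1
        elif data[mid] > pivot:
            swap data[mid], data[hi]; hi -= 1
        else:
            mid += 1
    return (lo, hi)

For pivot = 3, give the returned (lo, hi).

lo=0 mid=0 hi=9
12>3: swap(0,9), hi=8 ⇒ [1,11,10,8,9,7,6,4,3,12]
1<3: swap(0,0), lo=1 mid=1 ⇒ [1,11,10,8,9,7,6,4,3,12]
11>3: swap(1,8), hi=7 ⇒ [1,3,10,8,9,7,6,4,11,12]
3=3: mid=2
10>3: swap(2,7), hi=6 ⇒ [1,3,4,8,9,7,6,10,11,12]
4>3: swap(2,6), hi=5 ⇒ [1,3,6,8,9,7,4,10,11,12]
6>3: swap(2,5), hi=4 ⇒ [1,3,7,8,9,6,4,10,11,12]
7>3: swap(2,4), hi=3 ⇒ [1,3,9,8,7,6,4,10,11,12]
9>3: swap(2,3), hi=2 ⇒ [1,3,8,9,7,6,4,10,11,12]
8>3: swap(2,2), hi=1 ⇒ [1,3,8,9,7,6,4,10,11,12]
done. lo=1 hi=1; data=[1,3,8,9,7,6,4,10,11,12]

(1, 1)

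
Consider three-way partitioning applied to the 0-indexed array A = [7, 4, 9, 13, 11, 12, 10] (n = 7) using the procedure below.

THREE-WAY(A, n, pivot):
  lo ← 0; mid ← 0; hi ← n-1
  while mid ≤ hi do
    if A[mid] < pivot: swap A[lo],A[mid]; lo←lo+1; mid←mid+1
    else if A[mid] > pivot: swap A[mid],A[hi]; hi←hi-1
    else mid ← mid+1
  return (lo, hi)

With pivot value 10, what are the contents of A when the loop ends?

[7, 4, 9, 10, 12, 11, 13]

pivot = 10; lo=0, mid=0, hi=6
A[mid]=7<10: swap A[0],A[0]; lo=1,mid=1 → [7, 4, 9, 13, 11, 12, 10]
A[mid]=4<10: swap A[1],A[1]; lo=2,mid=2 → [7, 4, 9, 13, 11, 12, 10]
A[mid]=9<10: swap A[2],A[2]; lo=3,mid=3 → [7, 4, 9, 13, 11, 12, 10]
A[mid]=13>10: swap A[3],A[6]; hi=5 → [7, 4, 9, 10, 11, 12, 13]
A[mid]=10=10: mid=4
A[mid]=11>10: swap A[4],A[5]; hi=4 → [7, 4, 9, 10, 12, 11, 13]
A[mid]=12>10: swap A[4],A[4]; hi=3 → [7, 4, 9, 10, 12, 11, 13]
end: lo=3, hi=3; A = [7, 4, 9, 10, 12, 11, 13]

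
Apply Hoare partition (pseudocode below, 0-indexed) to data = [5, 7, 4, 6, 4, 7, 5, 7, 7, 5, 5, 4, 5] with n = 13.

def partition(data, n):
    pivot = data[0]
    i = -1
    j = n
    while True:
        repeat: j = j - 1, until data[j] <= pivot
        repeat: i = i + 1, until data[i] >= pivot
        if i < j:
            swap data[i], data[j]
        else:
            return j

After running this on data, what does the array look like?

[5, 4, 4, 5, 4, 5, 5, 7, 7, 7, 6, 7, 5]

pivot = data[0] = 5; i = -1, j = 13
j→12 (data[12]=5≤5), i→0 (data[0]=5≥5); i<j, swap → [5, 7, 4, 6, 4, 7, 5, 7, 7, 5, 5, 4, 5]
j→11 (data[11]=4≤5), i→1 (data[1]=7≥5); i<j, swap → [5, 4, 4, 6, 4, 7, 5, 7, 7, 5, 5, 7, 5]
j→10 (data[10]=5≤5), i→3 (data[3]=6≥5); i<j, swap → [5, 4, 4, 5, 4, 7, 5, 7, 7, 5, 6, 7, 5]
j→9 (data[9]=5≤5), i→5 (data[5]=7≥5); i<j, swap → [5, 4, 4, 5, 4, 5, 5, 7, 7, 7, 6, 7, 5]
j→6, i→6; i≥j, return j=6. data = [5, 4, 4, 5, 4, 5, 5, 7, 7, 7, 6, 7, 5]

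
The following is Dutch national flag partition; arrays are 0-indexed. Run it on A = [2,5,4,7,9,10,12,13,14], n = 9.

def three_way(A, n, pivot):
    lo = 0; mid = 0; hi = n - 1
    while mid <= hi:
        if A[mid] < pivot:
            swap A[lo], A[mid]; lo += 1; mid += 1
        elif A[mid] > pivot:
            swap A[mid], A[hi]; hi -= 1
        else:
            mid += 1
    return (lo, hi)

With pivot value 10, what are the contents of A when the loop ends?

[2,5,4,7,9,10,13,14,12]

pivot = 10; lo=0, mid=0, hi=8
A[mid]=2<10: swap A[0],A[0]; lo=1,mid=1 → [2,5,4,7,9,10,12,13,14]
A[mid]=5<10: swap A[1],A[1]; lo=2,mid=2 → [2,5,4,7,9,10,12,13,14]
A[mid]=4<10: swap A[2],A[2]; lo=3,mid=3 → [2,5,4,7,9,10,12,13,14]
A[mid]=7<10: swap A[3],A[3]; lo=4,mid=4 → [2,5,4,7,9,10,12,13,14]
A[mid]=9<10: swap A[4],A[4]; lo=5,mid=5 → [2,5,4,7,9,10,12,13,14]
A[mid]=10=10: mid=6
A[mid]=12>10: swap A[6],A[8]; hi=7 → [2,5,4,7,9,10,14,13,12]
A[mid]=14>10: swap A[6],A[7]; hi=6 → [2,5,4,7,9,10,13,14,12]
A[mid]=13>10: swap A[6],A[6]; hi=5 → [2,5,4,7,9,10,13,14,12]
end: lo=5, hi=5; A = [2,5,4,7,9,10,13,14,12]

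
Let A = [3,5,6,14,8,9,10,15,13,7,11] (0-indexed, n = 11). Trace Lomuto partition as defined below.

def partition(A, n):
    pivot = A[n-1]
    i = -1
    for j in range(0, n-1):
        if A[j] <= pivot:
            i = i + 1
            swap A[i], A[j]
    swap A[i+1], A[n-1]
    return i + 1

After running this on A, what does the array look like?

[3,5,6,8,9,10,7,11,13,14,15]

pivot = A[10] = 11; i = -1
j=0: A[0]=3 ≤ 11 → i=0, swap A[0],A[0] (no change) → [3,5,6,14,8,9,10,15,13,7,11]
j=1: A[1]=5 ≤ 11 → i=1, swap A[1],A[1] (no change) → [3,5,6,14,8,9,10,15,13,7,11]
j=2: A[2]=6 ≤ 11 → i=2, swap A[2],A[2] (no change) → [3,5,6,14,8,9,10,15,13,7,11]
j=3: A[3]=14 > 11 → no swap
j=4: A[4]=8 ≤ 11 → i=3, swap A[3],A[4] → [3,5,6,8,14,9,10,15,13,7,11]
j=5: A[5]=9 ≤ 11 → i=4, swap A[4],A[5] → [3,5,6,8,9,14,10,15,13,7,11]
j=6: A[6]=10 ≤ 11 → i=5, swap A[5],A[6] → [3,5,6,8,9,10,14,15,13,7,11]
j=7: A[7]=15 > 11 → no swap
j=8: A[8]=13 > 11 → no swap
j=9: A[9]=7 ≤ 11 → i=6, swap A[6],A[9] → [3,5,6,8,9,10,7,15,13,14,11]
final swap A[7],A[10] → [3,5,6,8,9,10,7,11,13,14,15]; return 7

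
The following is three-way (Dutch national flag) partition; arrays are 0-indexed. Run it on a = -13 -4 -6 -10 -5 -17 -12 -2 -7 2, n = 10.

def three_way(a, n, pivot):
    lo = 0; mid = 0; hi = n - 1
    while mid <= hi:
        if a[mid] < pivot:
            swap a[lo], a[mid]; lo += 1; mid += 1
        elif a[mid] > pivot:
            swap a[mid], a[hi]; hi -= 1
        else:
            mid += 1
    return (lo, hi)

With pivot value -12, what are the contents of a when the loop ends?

lo=0 mid=0 hi=9
-13<-12: swap(0,0), lo=1 mid=1 ⇒ -13 -4 -6 -10 -5 -17 -12 -2 -7 2
-4>-12: swap(1,9), hi=8 ⇒ -13 2 -6 -10 -5 -17 -12 -2 -7 -4
2>-12: swap(1,8), hi=7 ⇒ -13 -7 -6 -10 -5 -17 -12 -2 2 -4
-7>-12: swap(1,7), hi=6 ⇒ -13 -2 -6 -10 -5 -17 -12 -7 2 -4
-2>-12: swap(1,6), hi=5 ⇒ -13 -12 -6 -10 -5 -17 -2 -7 2 -4
-12=-12: mid=2
-6>-12: swap(2,5), hi=4 ⇒ -13 -12 -17 -10 -5 -6 -2 -7 2 -4
-17<-12: swap(1,2), lo=2 mid=3 ⇒ -13 -17 -12 -10 -5 -6 -2 -7 2 -4
-10>-12: swap(3,4), hi=3 ⇒ -13 -17 -12 -5 -10 -6 -2 -7 2 -4
-5>-12: swap(3,3), hi=2 ⇒ -13 -17 -12 -5 -10 -6 -2 -7 2 -4
done. lo=2 hi=2; a=-13 -17 -12 -5 -10 -6 -2 -7 2 -4

-13 -17 -12 -5 -10 -6 -2 -7 2 -4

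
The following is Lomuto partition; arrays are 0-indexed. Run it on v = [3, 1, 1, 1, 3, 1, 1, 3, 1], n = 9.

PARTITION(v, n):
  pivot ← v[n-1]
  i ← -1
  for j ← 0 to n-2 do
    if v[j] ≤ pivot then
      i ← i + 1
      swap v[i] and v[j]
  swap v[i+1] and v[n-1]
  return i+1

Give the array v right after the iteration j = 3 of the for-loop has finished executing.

[1, 1, 1, 3, 3, 1, 1, 3, 1]

pivot=1, i=-1
j=0: 3>1, skip
j=1: 1≤1, i=0, swap(0,1) ⇒ [1, 3, 1, 1, 3, 1, 1, 3, 1]
j=2: 1≤1, i=1, swap(1,2) ⇒ [1, 1, 3, 1, 3, 1, 1, 3, 1]
j=3: 1≤1, i=2, swap(2,3) ⇒ [1, 1, 1, 3, 3, 1, 1, 3, 1]
(after j=3) v = [1, 1, 1, 3, 3, 1, 1, 3, 1]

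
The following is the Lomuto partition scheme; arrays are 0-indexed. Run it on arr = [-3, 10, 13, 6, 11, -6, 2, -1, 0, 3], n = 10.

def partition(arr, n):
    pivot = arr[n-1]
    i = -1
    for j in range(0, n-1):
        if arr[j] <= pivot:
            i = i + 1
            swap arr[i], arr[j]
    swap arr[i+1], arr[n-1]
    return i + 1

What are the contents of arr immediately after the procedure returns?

pivot = arr[9] = 3; i = -1
j=0: arr[0]=-3 ≤ 3 → i=0, swap arr[0],arr[0] (no change) → [-3, 10, 13, 6, 11, -6, 2, -1, 0, 3]
j=1: arr[1]=10 > 3 → no swap
j=2: arr[2]=13 > 3 → no swap
j=3: arr[3]=6 > 3 → no swap
j=4: arr[4]=11 > 3 → no swap
j=5: arr[5]=-6 ≤ 3 → i=1, swap arr[1],arr[5] → [-3, -6, 13, 6, 11, 10, 2, -1, 0, 3]
j=6: arr[6]=2 ≤ 3 → i=2, swap arr[2],arr[6] → [-3, -6, 2, 6, 11, 10, 13, -1, 0, 3]
j=7: arr[7]=-1 ≤ 3 → i=3, swap arr[3],arr[7] → [-3, -6, 2, -1, 11, 10, 13, 6, 0, 3]
j=8: arr[8]=0 ≤ 3 → i=4, swap arr[4],arr[8] → [-3, -6, 2, -1, 0, 10, 13, 6, 11, 3]
final swap arr[5],arr[9] → [-3, -6, 2, -1, 0, 3, 13, 6, 11, 10]; return 5

[-3, -6, 2, -1, 0, 3, 13, 6, 11, 10]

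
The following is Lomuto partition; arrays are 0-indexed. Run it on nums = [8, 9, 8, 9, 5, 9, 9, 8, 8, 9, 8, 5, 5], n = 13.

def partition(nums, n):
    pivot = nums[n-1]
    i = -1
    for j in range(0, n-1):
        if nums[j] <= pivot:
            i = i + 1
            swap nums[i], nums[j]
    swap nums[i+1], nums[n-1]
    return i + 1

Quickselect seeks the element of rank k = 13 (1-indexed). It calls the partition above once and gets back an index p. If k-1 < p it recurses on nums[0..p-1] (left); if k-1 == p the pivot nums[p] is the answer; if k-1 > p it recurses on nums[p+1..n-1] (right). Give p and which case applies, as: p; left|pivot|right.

2; right

pivot=5, i=-1
j=0: 8>5, skip
j=1: 9>5, skip
j=2: 8>5, skip
j=3: 9>5, skip
j=4: 5≤5, i=0, swap(0,4) ⇒ [5, 9, 8, 9, 8, 9, 9, 8, 8, 9, 8, 5, 5]
j=5: 9>5, skip
j=6: 9>5, skip
j=7: 8>5, skip
j=8: 8>5, skip
j=9: 9>5, skip
j=10: 8>5, skip
j=11: 5≤5, i=1, swap(1,11) ⇒ [5, 5, 8, 9, 8, 9, 9, 8, 8, 9, 8, 9, 5]
swap(2,12) ⇒ [5, 5, 5, 9, 8, 9, 9, 8, 8, 9, 8, 9, 8]; return 2
p = 2; k-1 = 12 > 2 ⇒ right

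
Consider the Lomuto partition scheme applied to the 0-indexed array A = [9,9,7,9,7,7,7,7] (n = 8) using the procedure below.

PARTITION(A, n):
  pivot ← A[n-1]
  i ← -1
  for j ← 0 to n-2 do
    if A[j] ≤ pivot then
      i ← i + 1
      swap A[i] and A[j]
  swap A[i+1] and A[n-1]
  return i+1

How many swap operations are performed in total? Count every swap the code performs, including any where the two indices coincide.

5

pivot = A[7] = 7; i = -1
j=0: A[0]=9 > 7 → no swap
j=1: A[1]=9 > 7 → no swap
j=2: A[2]=7 ≤ 7 → i=0, swap A[0],A[2] → [7,9,9,9,7,7,7,7]
j=3: A[3]=9 > 7 → no swap
j=4: A[4]=7 ≤ 7 → i=1, swap A[1],A[4] → [7,7,9,9,9,7,7,7]
j=5: A[5]=7 ≤ 7 → i=2, swap A[2],A[5] → [7,7,7,9,9,9,7,7]
j=6: A[6]=7 ≤ 7 → i=3, swap A[3],A[6] → [7,7,7,7,9,9,9,7]
final swap A[4],A[7] → [7,7,7,7,7,9,9,9]; return 4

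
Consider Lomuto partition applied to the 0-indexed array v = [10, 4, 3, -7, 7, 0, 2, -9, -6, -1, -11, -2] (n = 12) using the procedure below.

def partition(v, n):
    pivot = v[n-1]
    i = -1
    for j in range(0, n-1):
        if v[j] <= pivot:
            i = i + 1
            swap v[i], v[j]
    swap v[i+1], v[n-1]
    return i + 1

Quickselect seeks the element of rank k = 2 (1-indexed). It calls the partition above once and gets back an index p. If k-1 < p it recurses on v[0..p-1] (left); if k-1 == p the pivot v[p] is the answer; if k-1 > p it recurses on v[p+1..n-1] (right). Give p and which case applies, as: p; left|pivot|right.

4; left

pivot = v[11] = -2; i = -1
j=0: v[0]=10 > -2 → no swap
j=1: v[1]=4 > -2 → no swap
j=2: v[2]=3 > -2 → no swap
j=3: v[3]=-7 ≤ -2 → i=0, swap v[0],v[3] → [-7, 4, 3, 10, 7, 0, 2, -9, -6, -1, -11, -2]
j=4: v[4]=7 > -2 → no swap
j=5: v[5]=0 > -2 → no swap
j=6: v[6]=2 > -2 → no swap
j=7: v[7]=-9 ≤ -2 → i=1, swap v[1],v[7] → [-7, -9, 3, 10, 7, 0, 2, 4, -6, -1, -11, -2]
j=8: v[8]=-6 ≤ -2 → i=2, swap v[2],v[8] → [-7, -9, -6, 10, 7, 0, 2, 4, 3, -1, -11, -2]
j=9: v[9]=-1 > -2 → no swap
j=10: v[10]=-11 ≤ -2 → i=3, swap v[3],v[10] → [-7, -9, -6, -11, 7, 0, 2, 4, 3, -1, 10, -2]
final swap v[4],v[11] → [-7, -9, -6, -11, -2, 0, 2, 4, 3, -1, 10, 7]; return 4
p = 4; k-1 = 1 < 4 ⇒ left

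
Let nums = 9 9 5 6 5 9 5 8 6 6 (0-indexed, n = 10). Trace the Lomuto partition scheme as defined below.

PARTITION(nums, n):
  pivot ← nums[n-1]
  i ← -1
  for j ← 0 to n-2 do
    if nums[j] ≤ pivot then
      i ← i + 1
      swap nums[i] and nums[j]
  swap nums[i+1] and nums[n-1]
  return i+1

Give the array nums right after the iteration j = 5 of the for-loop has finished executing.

pivot = nums[9] = 6; i = -1
j=0: nums[0]=9 > 6 → no swap
j=1: nums[1]=9 > 6 → no swap
j=2: nums[2]=5 ≤ 6 → i=0, swap nums[0],nums[2] → 5 9 9 6 5 9 5 8 6 6
j=3: nums[3]=6 ≤ 6 → i=1, swap nums[1],nums[3] → 5 6 9 9 5 9 5 8 6 6
j=4: nums[4]=5 ≤ 6 → i=2, swap nums[2],nums[4] → 5 6 5 9 9 9 5 8 6 6
j=5: nums[5]=9 > 6 → no swap
(after j=5) nums = 5 6 5 9 9 9 5 8 6 6

5 6 5 9 9 9 5 8 6 6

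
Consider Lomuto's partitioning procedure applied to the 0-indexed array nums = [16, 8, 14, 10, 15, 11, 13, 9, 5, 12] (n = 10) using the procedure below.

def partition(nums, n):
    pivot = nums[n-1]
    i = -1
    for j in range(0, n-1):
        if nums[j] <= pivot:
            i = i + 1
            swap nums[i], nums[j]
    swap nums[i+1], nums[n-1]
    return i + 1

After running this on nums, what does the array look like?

pivot=12, i=-1
j=0: 16>12, skip
j=1: 8≤12, i=0, swap(0,1) ⇒ [8, 16, 14, 10, 15, 11, 13, 9, 5, 12]
j=2: 14>12, skip
j=3: 10≤12, i=1, swap(1,3) ⇒ [8, 10, 14, 16, 15, 11, 13, 9, 5, 12]
j=4: 15>12, skip
j=5: 11≤12, i=2, swap(2,5) ⇒ [8, 10, 11, 16, 15, 14, 13, 9, 5, 12]
j=6: 13>12, skip
j=7: 9≤12, i=3, swap(3,7) ⇒ [8, 10, 11, 9, 15, 14, 13, 16, 5, 12]
j=8: 5≤12, i=4, swap(4,8) ⇒ [8, 10, 11, 9, 5, 14, 13, 16, 15, 12]
swap(5,9) ⇒ [8, 10, 11, 9, 5, 12, 13, 16, 15, 14]; return 5

[8, 10, 11, 9, 5, 12, 13, 16, 15, 14]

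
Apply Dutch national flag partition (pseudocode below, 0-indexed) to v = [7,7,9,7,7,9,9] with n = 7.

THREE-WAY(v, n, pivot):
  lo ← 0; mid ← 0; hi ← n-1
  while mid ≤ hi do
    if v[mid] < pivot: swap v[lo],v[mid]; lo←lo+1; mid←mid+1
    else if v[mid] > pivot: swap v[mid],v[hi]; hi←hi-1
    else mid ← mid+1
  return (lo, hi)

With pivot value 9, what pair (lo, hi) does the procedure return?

lo=0 mid=0 hi=6
7<9: swap(0,0), lo=1 mid=1 ⇒ [7,7,9,7,7,9,9]
7<9: swap(1,1), lo=2 mid=2 ⇒ [7,7,9,7,7,9,9]
9=9: mid=3
7<9: swap(2,3), lo=3 mid=4 ⇒ [7,7,7,9,7,9,9]
7<9: swap(3,4), lo=4 mid=5 ⇒ [7,7,7,7,9,9,9]
9=9: mid=6
9=9: mid=7
done. lo=4 hi=6; v=[7,7,7,7,9,9,9]

(4, 6)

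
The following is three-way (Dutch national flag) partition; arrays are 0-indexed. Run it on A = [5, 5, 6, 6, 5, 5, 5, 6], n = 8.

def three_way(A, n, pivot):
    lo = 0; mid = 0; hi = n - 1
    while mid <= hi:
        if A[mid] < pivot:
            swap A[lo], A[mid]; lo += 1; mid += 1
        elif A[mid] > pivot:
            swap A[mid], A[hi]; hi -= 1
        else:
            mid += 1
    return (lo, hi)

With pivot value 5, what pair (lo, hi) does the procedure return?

(0, 4)

pivot = 5; lo=0, mid=0, hi=7
A[mid]=5=5: mid=1
A[mid]=5=5: mid=2
A[mid]=6>5: swap A[2],A[7]; hi=6 → [5, 5, 6, 6, 5, 5, 5, 6]
A[mid]=6>5: swap A[2],A[6]; hi=5 → [5, 5, 5, 6, 5, 5, 6, 6]
A[mid]=5=5: mid=3
A[mid]=6>5: swap A[3],A[5]; hi=4 → [5, 5, 5, 5, 5, 6, 6, 6]
A[mid]=5=5: mid=4
A[mid]=5=5: mid=5
end: lo=0, hi=4; A = [5, 5, 5, 5, 5, 6, 6, 6]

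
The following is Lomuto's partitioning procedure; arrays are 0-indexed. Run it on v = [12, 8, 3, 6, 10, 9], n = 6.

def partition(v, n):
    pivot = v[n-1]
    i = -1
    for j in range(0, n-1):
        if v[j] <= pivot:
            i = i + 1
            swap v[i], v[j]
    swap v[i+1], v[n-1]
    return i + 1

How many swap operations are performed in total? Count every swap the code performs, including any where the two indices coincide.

pivot=9, i=-1
j=0: 12>9, skip
j=1: 8≤9, i=0, swap(0,1) ⇒ [8, 12, 3, 6, 10, 9]
j=2: 3≤9, i=1, swap(1,2) ⇒ [8, 3, 12, 6, 10, 9]
j=3: 6≤9, i=2, swap(2,3) ⇒ [8, 3, 6, 12, 10, 9]
j=4: 10>9, skip
swap(3,5) ⇒ [8, 3, 6, 9, 10, 12]; return 3

4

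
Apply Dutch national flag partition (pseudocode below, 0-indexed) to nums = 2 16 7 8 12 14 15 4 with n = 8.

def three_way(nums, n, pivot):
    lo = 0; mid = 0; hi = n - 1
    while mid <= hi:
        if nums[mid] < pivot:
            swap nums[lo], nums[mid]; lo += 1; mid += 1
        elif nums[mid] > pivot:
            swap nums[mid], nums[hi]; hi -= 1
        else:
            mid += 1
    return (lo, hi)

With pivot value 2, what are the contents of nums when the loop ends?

pivot = 2; lo=0, mid=0, hi=7
nums[mid]=2=2: mid=1
nums[mid]=16>2: swap nums[1],nums[7]; hi=6 → 2 4 7 8 12 14 15 16
nums[mid]=4>2: swap nums[1],nums[6]; hi=5 → 2 15 7 8 12 14 4 16
nums[mid]=15>2: swap nums[1],nums[5]; hi=4 → 2 14 7 8 12 15 4 16
nums[mid]=14>2: swap nums[1],nums[4]; hi=3 → 2 12 7 8 14 15 4 16
nums[mid]=12>2: swap nums[1],nums[3]; hi=2 → 2 8 7 12 14 15 4 16
nums[mid]=8>2: swap nums[1],nums[2]; hi=1 → 2 7 8 12 14 15 4 16
nums[mid]=7>2: swap nums[1],nums[1]; hi=0 → 2 7 8 12 14 15 4 16
end: lo=0, hi=0; nums = 2 7 8 12 14 15 4 16

2 7 8 12 14 15 4 16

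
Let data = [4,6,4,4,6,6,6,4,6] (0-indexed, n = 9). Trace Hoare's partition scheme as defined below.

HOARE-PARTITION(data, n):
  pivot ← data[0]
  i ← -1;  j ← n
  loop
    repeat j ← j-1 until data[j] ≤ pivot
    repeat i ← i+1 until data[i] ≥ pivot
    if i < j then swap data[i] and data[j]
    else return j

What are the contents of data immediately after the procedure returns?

pivot=4
j stops at 7 (4), i stops at 0 (4); swap ⇒ [4,6,4,4,6,6,6,4,6]
j stops at 3 (4), i stops at 1 (6); swap ⇒ [4,4,4,6,6,6,6,4,6]
j stops at 2, i stops at 2; i≥j ⇒ return 2. data=[4,4,4,6,6,6,6,4,6]

[4,4,4,6,6,6,6,4,6]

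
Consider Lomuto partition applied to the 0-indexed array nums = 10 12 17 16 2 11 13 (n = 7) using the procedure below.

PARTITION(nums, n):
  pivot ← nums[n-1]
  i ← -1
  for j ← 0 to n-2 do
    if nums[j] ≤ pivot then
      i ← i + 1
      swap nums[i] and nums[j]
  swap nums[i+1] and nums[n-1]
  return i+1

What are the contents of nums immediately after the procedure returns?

10 12 2 11 13 16 17

pivot = nums[6] = 13; i = -1
j=0: nums[0]=10 ≤ 13 → i=0, swap nums[0],nums[0] (no change) → 10 12 17 16 2 11 13
j=1: nums[1]=12 ≤ 13 → i=1, swap nums[1],nums[1] (no change) → 10 12 17 16 2 11 13
j=2: nums[2]=17 > 13 → no swap
j=3: nums[3]=16 > 13 → no swap
j=4: nums[4]=2 ≤ 13 → i=2, swap nums[2],nums[4] → 10 12 2 16 17 11 13
j=5: nums[5]=11 ≤ 13 → i=3, swap nums[3],nums[5] → 10 12 2 11 17 16 13
final swap nums[4],nums[6] → 10 12 2 11 13 16 17; return 4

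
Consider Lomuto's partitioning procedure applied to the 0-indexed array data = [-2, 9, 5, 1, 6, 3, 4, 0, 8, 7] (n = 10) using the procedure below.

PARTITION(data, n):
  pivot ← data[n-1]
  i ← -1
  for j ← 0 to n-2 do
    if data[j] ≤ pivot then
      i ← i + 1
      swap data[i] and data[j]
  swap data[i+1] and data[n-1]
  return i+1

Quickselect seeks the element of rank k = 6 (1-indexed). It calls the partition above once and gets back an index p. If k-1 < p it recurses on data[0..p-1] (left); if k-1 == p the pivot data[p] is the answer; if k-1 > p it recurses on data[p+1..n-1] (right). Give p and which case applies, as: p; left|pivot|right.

pivot=7, i=-1
j=0: -2≤7, i=0, swap(0,0) ⇒ [-2, 9, 5, 1, 6, 3, 4, 0, 8, 7]
j=1: 9>7, skip
j=2: 5≤7, i=1, swap(1,2) ⇒ [-2, 5, 9, 1, 6, 3, 4, 0, 8, 7]
j=3: 1≤7, i=2, swap(2,3) ⇒ [-2, 5, 1, 9, 6, 3, 4, 0, 8, 7]
j=4: 6≤7, i=3, swap(3,4) ⇒ [-2, 5, 1, 6, 9, 3, 4, 0, 8, 7]
j=5: 3≤7, i=4, swap(4,5) ⇒ [-2, 5, 1, 6, 3, 9, 4, 0, 8, 7]
j=6: 4≤7, i=5, swap(5,6) ⇒ [-2, 5, 1, 6, 3, 4, 9, 0, 8, 7]
j=7: 0≤7, i=6, swap(6,7) ⇒ [-2, 5, 1, 6, 3, 4, 0, 9, 8, 7]
j=8: 8>7, skip
swap(7,9) ⇒ [-2, 5, 1, 6, 3, 4, 0, 7, 8, 9]; return 7
p = 7; k-1 = 5 < 7 ⇒ left

7; left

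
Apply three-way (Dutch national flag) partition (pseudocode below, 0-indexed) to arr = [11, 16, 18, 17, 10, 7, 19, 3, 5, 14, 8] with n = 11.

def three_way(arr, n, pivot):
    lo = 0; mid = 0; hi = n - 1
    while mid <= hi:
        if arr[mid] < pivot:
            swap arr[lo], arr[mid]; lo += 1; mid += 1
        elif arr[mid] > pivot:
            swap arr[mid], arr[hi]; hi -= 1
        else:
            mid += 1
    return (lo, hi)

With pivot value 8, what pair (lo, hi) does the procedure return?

lo=0 mid=0 hi=10
11>8: swap(0,10), hi=9 ⇒ [8, 16, 18, 17, 10, 7, 19, 3, 5, 14, 11]
8=8: mid=1
16>8: swap(1,9), hi=8 ⇒ [8, 14, 18, 17, 10, 7, 19, 3, 5, 16, 11]
14>8: swap(1,8), hi=7 ⇒ [8, 5, 18, 17, 10, 7, 19, 3, 14, 16, 11]
5<8: swap(0,1), lo=1 mid=2 ⇒ [5, 8, 18, 17, 10, 7, 19, 3, 14, 16, 11]
18>8: swap(2,7), hi=6 ⇒ [5, 8, 3, 17, 10, 7, 19, 18, 14, 16, 11]
3<8: swap(1,2), lo=2 mid=3 ⇒ [5, 3, 8, 17, 10, 7, 19, 18, 14, 16, 11]
17>8: swap(3,6), hi=5 ⇒ [5, 3, 8, 19, 10, 7, 17, 18, 14, 16, 11]
19>8: swap(3,5), hi=4 ⇒ [5, 3, 8, 7, 10, 19, 17, 18, 14, 16, 11]
7<8: swap(2,3), lo=3 mid=4 ⇒ [5, 3, 7, 8, 10, 19, 17, 18, 14, 16, 11]
10>8: swap(4,4), hi=3 ⇒ [5, 3, 7, 8, 10, 19, 17, 18, 14, 16, 11]
done. lo=3 hi=3; arr=[5, 3, 7, 8, 10, 19, 17, 18, 14, 16, 11]

(3, 3)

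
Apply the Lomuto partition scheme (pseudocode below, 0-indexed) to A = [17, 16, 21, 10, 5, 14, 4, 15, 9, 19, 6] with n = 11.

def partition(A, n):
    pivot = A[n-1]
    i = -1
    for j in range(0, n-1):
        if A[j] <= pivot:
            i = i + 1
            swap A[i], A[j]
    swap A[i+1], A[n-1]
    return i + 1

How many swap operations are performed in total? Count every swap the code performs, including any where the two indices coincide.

3

pivot=6, i=-1
j=0: 17>6, skip
j=1: 16>6, skip
j=2: 21>6, skip
j=3: 10>6, skip
j=4: 5≤6, i=0, swap(0,4) ⇒ [5, 16, 21, 10, 17, 14, 4, 15, 9, 19, 6]
j=5: 14>6, skip
j=6: 4≤6, i=1, swap(1,6) ⇒ [5, 4, 21, 10, 17, 14, 16, 15, 9, 19, 6]
j=7: 15>6, skip
j=8: 9>6, skip
j=9: 19>6, skip
swap(2,10) ⇒ [5, 4, 6, 10, 17, 14, 16, 15, 9, 19, 21]; return 2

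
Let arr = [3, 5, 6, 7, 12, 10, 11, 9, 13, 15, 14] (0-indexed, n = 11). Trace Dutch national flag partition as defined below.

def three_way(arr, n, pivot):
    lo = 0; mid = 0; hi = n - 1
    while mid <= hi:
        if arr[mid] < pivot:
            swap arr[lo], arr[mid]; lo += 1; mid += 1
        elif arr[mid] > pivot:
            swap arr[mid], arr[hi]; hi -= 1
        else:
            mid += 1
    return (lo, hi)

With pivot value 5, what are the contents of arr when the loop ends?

pivot = 5; lo=0, mid=0, hi=10
arr[mid]=3<5: swap arr[0],arr[0]; lo=1,mid=1 → [3, 5, 6, 7, 12, 10, 11, 9, 13, 15, 14]
arr[mid]=5=5: mid=2
arr[mid]=6>5: swap arr[2],arr[10]; hi=9 → [3, 5, 14, 7, 12, 10, 11, 9, 13, 15, 6]
arr[mid]=14>5: swap arr[2],arr[9]; hi=8 → [3, 5, 15, 7, 12, 10, 11, 9, 13, 14, 6]
arr[mid]=15>5: swap arr[2],arr[8]; hi=7 → [3, 5, 13, 7, 12, 10, 11, 9, 15, 14, 6]
arr[mid]=13>5: swap arr[2],arr[7]; hi=6 → [3, 5, 9, 7, 12, 10, 11, 13, 15, 14, 6]
arr[mid]=9>5: swap arr[2],arr[6]; hi=5 → [3, 5, 11, 7, 12, 10, 9, 13, 15, 14, 6]
arr[mid]=11>5: swap arr[2],arr[5]; hi=4 → [3, 5, 10, 7, 12, 11, 9, 13, 15, 14, 6]
arr[mid]=10>5: swap arr[2],arr[4]; hi=3 → [3, 5, 12, 7, 10, 11, 9, 13, 15, 14, 6]
arr[mid]=12>5: swap arr[2],arr[3]; hi=2 → [3, 5, 7, 12, 10, 11, 9, 13, 15, 14, 6]
arr[mid]=7>5: swap arr[2],arr[2]; hi=1 → [3, 5, 7, 12, 10, 11, 9, 13, 15, 14, 6]
end: lo=1, hi=1; arr = [3, 5, 7, 12, 10, 11, 9, 13, 15, 14, 6]

[3, 5, 7, 12, 10, 11, 9, 13, 15, 14, 6]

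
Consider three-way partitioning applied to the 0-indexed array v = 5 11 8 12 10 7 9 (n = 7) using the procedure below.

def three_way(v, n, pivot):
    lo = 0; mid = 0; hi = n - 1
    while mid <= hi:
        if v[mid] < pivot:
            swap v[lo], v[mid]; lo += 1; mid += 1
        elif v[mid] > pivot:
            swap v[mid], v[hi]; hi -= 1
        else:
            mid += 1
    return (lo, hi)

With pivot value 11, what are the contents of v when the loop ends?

5 8 9 10 7 11 12

lo=0 mid=0 hi=6
5<11: swap(0,0), lo=1 mid=1 ⇒ 5 11 8 12 10 7 9
11=11: mid=2
8<11: swap(1,2), lo=2 mid=3 ⇒ 5 8 11 12 10 7 9
12>11: swap(3,6), hi=5 ⇒ 5 8 11 9 10 7 12
9<11: swap(2,3), lo=3 mid=4 ⇒ 5 8 9 11 10 7 12
10<11: swap(3,4), lo=4 mid=5 ⇒ 5 8 9 10 11 7 12
7<11: swap(4,5), lo=5 mid=6 ⇒ 5 8 9 10 7 11 12
done. lo=5 hi=5; v=5 8 9 10 7 11 12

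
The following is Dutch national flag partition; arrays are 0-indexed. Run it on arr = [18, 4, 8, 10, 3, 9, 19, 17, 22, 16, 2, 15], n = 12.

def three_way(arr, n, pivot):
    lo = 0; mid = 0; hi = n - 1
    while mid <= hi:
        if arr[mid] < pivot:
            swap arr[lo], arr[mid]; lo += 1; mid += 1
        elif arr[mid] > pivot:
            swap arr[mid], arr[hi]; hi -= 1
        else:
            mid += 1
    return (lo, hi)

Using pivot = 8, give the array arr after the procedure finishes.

[2, 4, 3, 8, 9, 19, 17, 22, 16, 10, 15, 18]

pivot = 8; lo=0, mid=0, hi=11
arr[mid]=18>8: swap arr[0],arr[11]; hi=10 → [15, 4, 8, 10, 3, 9, 19, 17, 22, 16, 2, 18]
arr[mid]=15>8: swap arr[0],arr[10]; hi=9 → [2, 4, 8, 10, 3, 9, 19, 17, 22, 16, 15, 18]
arr[mid]=2<8: swap arr[0],arr[0]; lo=1,mid=1 → [2, 4, 8, 10, 3, 9, 19, 17, 22, 16, 15, 18]
arr[mid]=4<8: swap arr[1],arr[1]; lo=2,mid=2 → [2, 4, 8, 10, 3, 9, 19, 17, 22, 16, 15, 18]
arr[mid]=8=8: mid=3
arr[mid]=10>8: swap arr[3],arr[9]; hi=8 → [2, 4, 8, 16, 3, 9, 19, 17, 22, 10, 15, 18]
arr[mid]=16>8: swap arr[3],arr[8]; hi=7 → [2, 4, 8, 22, 3, 9, 19, 17, 16, 10, 15, 18]
arr[mid]=22>8: swap arr[3],arr[7]; hi=6 → [2, 4, 8, 17, 3, 9, 19, 22, 16, 10, 15, 18]
arr[mid]=17>8: swap arr[3],arr[6]; hi=5 → [2, 4, 8, 19, 3, 9, 17, 22, 16, 10, 15, 18]
arr[mid]=19>8: swap arr[3],arr[5]; hi=4 → [2, 4, 8, 9, 3, 19, 17, 22, 16, 10, 15, 18]
arr[mid]=9>8: swap arr[3],arr[4]; hi=3 → [2, 4, 8, 3, 9, 19, 17, 22, 16, 10, 15, 18]
arr[mid]=3<8: swap arr[2],arr[3]; lo=3,mid=4 → [2, 4, 3, 8, 9, 19, 17, 22, 16, 10, 15, 18]
end: lo=3, hi=3; arr = [2, 4, 3, 8, 9, 19, 17, 22, 16, 10, 15, 18]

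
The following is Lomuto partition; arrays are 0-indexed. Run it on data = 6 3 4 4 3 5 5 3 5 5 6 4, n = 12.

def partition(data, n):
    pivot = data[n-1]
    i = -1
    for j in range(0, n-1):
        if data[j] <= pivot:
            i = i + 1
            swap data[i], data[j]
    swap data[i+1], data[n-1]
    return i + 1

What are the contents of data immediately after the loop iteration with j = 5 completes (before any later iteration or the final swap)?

pivot = data[11] = 4; i = -1
j=0: data[0]=6 > 4 → no swap
j=1: data[1]=3 ≤ 4 → i=0, swap data[0],data[1] → 3 6 4 4 3 5 5 3 5 5 6 4
j=2: data[2]=4 ≤ 4 → i=1, swap data[1],data[2] → 3 4 6 4 3 5 5 3 5 5 6 4
j=3: data[3]=4 ≤ 4 → i=2, swap data[2],data[3] → 3 4 4 6 3 5 5 3 5 5 6 4
j=4: data[4]=3 ≤ 4 → i=3, swap data[3],data[4] → 3 4 4 3 6 5 5 3 5 5 6 4
j=5: data[5]=5 > 4 → no swap
(after j=5) data = 3 4 4 3 6 5 5 3 5 5 6 4

3 4 4 3 6 5 5 3 5 5 6 4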